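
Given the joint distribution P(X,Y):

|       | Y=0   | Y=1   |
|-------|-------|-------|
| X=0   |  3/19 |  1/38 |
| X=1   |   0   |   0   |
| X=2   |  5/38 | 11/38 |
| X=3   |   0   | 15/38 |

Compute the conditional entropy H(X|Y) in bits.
1.1226 bits

H(X|Y) = H(X,Y) - H(Y)

H(X,Y) = -Σ_{x,y} P(x,y) log₂ P(x,y). Per-cell terms -P(x,y)·log₂P(x,y):
  X=0: 0.42047, 0.13810
  X=1: 0.00000, 0.00000
  X=2: 0.38500, 0.51772
  X=3: 0.00000, 0.52936
  (cells with P = 0 contribute 0)
Sum of the 8 terms: H(X,Y) = 1.99065 bits

Marginal of Y (column sums):
  P(Y=0) = 3/19 + 0 + 5/38 + 0 = 11/38
  P(Y=1) = 1/38 + 0 + 11/38 + 15/38 = 27/38
H(Y) = -[(11/38)·log₂(11/38) + (27/38)·log₂(27/38)]
  = 0.51772 + 0.35032 = 0.86804 bits

H(X|Y) = H(X,Y) - H(Y) = 1.99065 - 0.86804 = 1.1226 bits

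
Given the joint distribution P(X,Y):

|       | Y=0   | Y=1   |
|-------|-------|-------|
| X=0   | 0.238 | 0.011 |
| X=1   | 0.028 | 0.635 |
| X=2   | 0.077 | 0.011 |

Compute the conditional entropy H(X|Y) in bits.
0.5537 bits

H(X|Y) = H(X,Y) - H(Y)

H(X,Y) = -Σ_{x,y} P(x,y) log₂ P(x,y). Per-cell terms -P(x,y)·log₂P(x,y):
  X=0: 0.49289, 0.07157
  X=1: 0.14444, 0.41603
  X=2: 0.28482, 0.07157
Sum of the 6 terms: H(X,Y) = 1.48132 bits

Marginal of Y (column sums):
  P(Y=0) = 0.238 + 0.028 + 0.077 = 0.343
  P(Y=1) = 0.011 + 0.635 + 0.011 = 0.657
H(Y) = -[0.343·log₂(0.343) + 0.657·log₂(0.657)]
  = 0.52950 + 0.39816 = 0.92766 bits

H(X|Y) = H(X,Y) - H(Y) = 1.48132 - 0.92766 = 0.5537 bits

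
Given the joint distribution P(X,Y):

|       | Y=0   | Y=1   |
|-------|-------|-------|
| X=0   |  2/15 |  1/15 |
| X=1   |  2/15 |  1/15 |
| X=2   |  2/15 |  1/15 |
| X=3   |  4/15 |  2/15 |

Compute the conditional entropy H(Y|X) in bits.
0.9183 bits

H(Y|X) = H(X,Y) - H(X)

H(X,Y) = -Σ_{x,y} P(x,y) log₂ P(x,y). Per-cell terms -P(x,y)·log₂P(x,y):
  X=0: 0.38759, 0.26046
  X=1: 0.38759, 0.26046
  X=2: 0.38759, 0.26046
  X=3: 0.50850, 0.38759
Sum of the 8 terms: H(X,Y) = 2.8402 bits

Marginal of X (row sums):
  P(X=0) = 2/15 + 1/15 = 1/5
  P(X=1) = 2/15 + 1/15 = 1/5
  P(X=2) = 2/15 + 1/15 = 1/5
  P(X=3) = 4/15 + 2/15 = 2/5
H(X) = -[(1/5)·log₂(1/5) + (1/5)·log₂(1/5) + (1/5)·log₂(1/5) + (2/5)·log₂(2/5)]
  = 0.46439 + 0.46439 + 0.46439 + 0.52877 = 1.9219 bits

H(Y|X) = H(X,Y) - H(X) = 2.8402 - 1.9219 = 0.9183 bits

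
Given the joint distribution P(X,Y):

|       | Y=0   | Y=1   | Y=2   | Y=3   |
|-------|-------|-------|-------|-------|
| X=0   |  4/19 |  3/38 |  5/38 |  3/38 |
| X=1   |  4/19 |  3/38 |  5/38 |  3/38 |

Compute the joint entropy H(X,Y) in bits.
2.8732 bits

H(X,Y) = -Σ_{x,y} P(x,y) log₂ P(x,y). Per-cell terms -P(x,y)·log₂P(x,y):
  X=0: 0.4732, 0.2892, 0.3850, 0.2892
  X=1: 0.4732, 0.2892, 0.3850, 0.2892
Sum of the 8 terms: H(X,Y) = 2.8732 bits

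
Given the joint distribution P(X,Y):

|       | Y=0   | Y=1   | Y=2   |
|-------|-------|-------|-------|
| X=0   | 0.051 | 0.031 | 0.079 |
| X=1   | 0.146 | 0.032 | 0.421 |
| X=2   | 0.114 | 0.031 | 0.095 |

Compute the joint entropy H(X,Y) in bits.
2.5884 bits

H(X,Y) = -Σ_{x,y} P(x,y) log₂ P(x,y). Per-cell terms -P(x,y)·log₂P(x,y):
  X=0: 0.21896, 0.15536, 0.28930
  X=1: 0.40529, 0.15891, 0.52545
  X=2: 0.35715, 0.15536, 0.32261
Sum of the 9 terms: H(X,Y) = 2.5884 bits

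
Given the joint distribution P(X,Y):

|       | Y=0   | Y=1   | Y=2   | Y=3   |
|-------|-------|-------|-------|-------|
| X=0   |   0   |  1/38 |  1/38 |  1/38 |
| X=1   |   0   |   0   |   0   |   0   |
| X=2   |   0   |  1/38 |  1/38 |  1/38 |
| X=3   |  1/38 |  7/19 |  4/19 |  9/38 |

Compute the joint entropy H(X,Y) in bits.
2.4629 bits

H(X,Y) = -Σ_{x,y} P(x,y) log₂ P(x,y). Per-cell terms -P(x,y)·log₂P(x,y):
  X=0: 0.000000, 0.138103, 0.138103, 0.138103
  X=1: 0.000000, 0.000000, 0.000000, 0.000000
  X=2: 0.000000, 0.138103, 0.138103, 0.138103
  X=3: 0.138103, 0.530737, 0.473248, 0.492158
  (cells with P = 0 contribute 0)
Sum of the 16 terms: H(X,Y) = 2.4629 bits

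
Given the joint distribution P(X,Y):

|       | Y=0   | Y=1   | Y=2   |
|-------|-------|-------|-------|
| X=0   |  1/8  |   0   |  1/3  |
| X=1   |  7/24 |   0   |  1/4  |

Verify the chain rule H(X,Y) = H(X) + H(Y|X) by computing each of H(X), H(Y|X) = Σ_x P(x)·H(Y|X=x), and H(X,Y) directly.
H(X) = 0.9950 bits, H(Y|X) = 0.9268 bits, H(X,Y) = 1.9218 bits

Marginal of X (row sums):
  P(X=0) = 1/8 + 0 + 1/3 = 11/24
  P(X=1) = 7/24 + 0 + 1/4 = 13/24
H(X) = -[(11/24)·log₂(11/24) + (13/24)·log₂(13/24)]
  = 0.5159 + 0.4791 = 0.9950 bits

H(Y|X) = Σ_x P(x)·H(Y|X=x):
  X=0: P(X=0) = 11/24, P(Y|X=0) = (3/11, 0, 8/11) → H(Y|X=0) = 0.8454
  X=1: P(X=1) = 13/24, P(Y|X=1) = (7/13, 0, 6/13) → H(Y|X=1) = 0.9957
H(Y|X) = (11/24)·0.8454 + (13/24)·0.9957 = 0.9268 bits

H(X,Y) = -Σ_{x,y} P(x,y) log₂ P(x,y). Per-cell terms -P(x,y)·log₂P(x,y):
  X=0: 0.3750, 0.0000, 0.5283
  X=1: 0.5185, 0.0000, 0.5000
  (cells with P = 0 contribute 0)
Sum of the 6 terms: H(X,Y) = 1.9218 bits

Chain rule check:
  H(X) + H(Y|X) = 0.9950 + 0.9268 = 1.9218 bits
  H(X,Y) = 1.9218 bits
✓ Chain rule verified.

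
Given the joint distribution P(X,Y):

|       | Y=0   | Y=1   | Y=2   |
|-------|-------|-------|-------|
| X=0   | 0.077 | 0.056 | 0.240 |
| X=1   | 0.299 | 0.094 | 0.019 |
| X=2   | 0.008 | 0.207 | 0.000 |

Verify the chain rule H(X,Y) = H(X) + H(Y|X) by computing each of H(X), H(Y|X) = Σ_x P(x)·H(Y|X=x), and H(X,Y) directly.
H(X) = 1.5345 bits, H(Y|X) = 0.9535 bits, H(X,Y) = 2.4880 bits

Marginal of X (row sums):
  P(X=0) = 0.077 + 0.056 + 0.240 = 0.373
  P(X=1) = 0.299 + 0.094 + 0.019 = 0.412
  P(X=2) = 0.008 + 0.207 + 0.000 = 0.215
H(X) = -[0.373·log₂(0.373) + 0.412·log₂(0.412) + 0.215·log₂(0.215)]
  = 0.53069 + 0.52706 + 0.47678 = 1.5345 bits

H(Y|X) = Σ_x P(x)·H(Y|X=x):
  X=0: P(X=0) = 0.373, P(Y|X=0) = (77/373, 56/373, 240/373) → H(Y|X=0) = 1.28993
  X=1: P(X=1) = 0.412, P(Y|X=1) = (299/412, 47/206, 19/412) → H(Y|X=1) = 1.02675
  X=2: P(X=2) = 0.215, P(Y|X=2) = (8/215, 207/215, 0) → H(Y|X=2) = 0.22935
H(Y|X) = 0.373·1.28993 + 0.412·1.02675 + 0.215·0.22935 = 0.9535 bits

H(X,Y) = -Σ_{x,y} P(x,y) log₂ P(x,y). Per-cell terms -P(x,y)·log₂P(x,y):
  X=0: 0.28482, 0.23287, 0.49413
  X=1: 0.52079, 0.32065, 0.10864
  X=2: 0.05573, 0.47037, 0.00000
  (cells with P = 0 contribute 0)
Sum of the 9 terms: H(X,Y) = 2.4880 bits

Chain rule check:
  H(X) + H(Y|X) = 1.5345 + 0.9535 = 2.4880 bits
  H(X,Y) = 2.4880 bits
✓ Chain rule verified.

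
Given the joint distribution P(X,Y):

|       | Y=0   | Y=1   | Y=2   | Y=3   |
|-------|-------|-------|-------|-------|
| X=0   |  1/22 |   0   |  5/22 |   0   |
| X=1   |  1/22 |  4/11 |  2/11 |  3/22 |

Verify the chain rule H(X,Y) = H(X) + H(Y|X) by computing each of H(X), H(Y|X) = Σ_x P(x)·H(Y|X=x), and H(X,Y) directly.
H(X) = 0.8454 bits, H(Y|X) = 1.4157 bits, H(X,Y) = 2.2610 bits

Marginal of X (row sums):
  P(X=0) = 1/22 + 0 + 5/22 + 0 = 3/11
  P(X=1) = 1/22 + 4/11 + 2/11 + 3/22 = 8/11
H(X) = -[(3/11)·log₂(3/11) + (8/11)·log₂(8/11)]
  = 0.511219 + 0.334132 = 0.8454 bits

H(Y|X) = Σ_x P(x)·H(Y|X=x):
  X=0: P(X=0) = 3/11, P(Y|X=0) = (1/6, 0, 5/6, 0) → H(Y|X=0) = 0.650022
  X=1: P(X=1) = 8/11, P(Y|X=1) = (1/16, 1/2, 1/4, 3/16) → H(Y|X=1) = 1.702820
H(Y|X) = (3/11)·0.650022 + (8/11)·1.702820 = 1.4157 bits

H(X,Y) = -Σ_{x,y} P(x,y) log₂ P(x,y). Per-cell terms -P(x,y)·log₂P(x,y):
  X=0: 0.202701, 0.000000, 0.485796, 0.000000
  X=1: 0.202701, 0.530702, 0.447169, 0.391973
  (cells with P = 0 contribute 0)
Sum of the 8 terms: H(X,Y) = 2.2610 bits

Chain rule check:
  H(X) + H(Y|X) = 0.8454 + 1.4157 = 2.2611 bits
  H(X,Y) = 2.2610 bits
✓ Chain rule verified (Δ = 0.0001 is 4-dp rounding noise: each of the three values was rounded independently).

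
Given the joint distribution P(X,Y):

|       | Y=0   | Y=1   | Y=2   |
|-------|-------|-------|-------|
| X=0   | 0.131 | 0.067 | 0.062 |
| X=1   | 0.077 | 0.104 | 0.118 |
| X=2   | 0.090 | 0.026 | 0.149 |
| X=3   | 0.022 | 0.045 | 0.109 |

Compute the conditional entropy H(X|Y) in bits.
1.8691 bits

H(X|Y) = H(X,Y) - H(Y)

H(X,Y) = -Σ_{x,y} P(x,y) log₂ P(x,y). Per-cell terms -P(x,y)·log₂P(x,y):
  X=0: 0.384139, 0.261280, 0.248718
  X=1: 0.284823, 0.339596, 0.363811
  X=2: 0.312654, 0.136899, 0.409246
  X=3: 0.121140, 0.201327, 0.348538
Sum of the 12 terms: H(X,Y) = 3.41217 bits

Marginal of Y (column sums):
  P(Y=0) = 0.131 + 0.077 + 0.090 + 0.022 = 0.320
  P(Y=1) = 0.067 + 0.104 + 0.026 + 0.045 = 0.242
  P(Y=2) = 0.062 + 0.118 + 0.149 + 0.109 = 0.438
H(Y) = -[0.320·log₂(0.320) + 0.242·log₂(0.242) + 0.438·log₂(0.438)]
  = 0.526034 + 0.495355 + 0.521657 = 1.54305 bits

H(X|Y) = H(X,Y) - H(Y) = 3.41217 - 1.54305 = 1.8691 bits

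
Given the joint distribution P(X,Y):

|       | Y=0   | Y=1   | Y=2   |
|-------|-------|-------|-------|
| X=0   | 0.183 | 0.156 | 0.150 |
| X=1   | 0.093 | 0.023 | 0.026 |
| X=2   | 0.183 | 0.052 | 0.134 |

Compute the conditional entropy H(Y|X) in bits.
1.4812 bits

H(Y|X) = H(X,Y) - H(X)

H(X,Y) = -Σ_{x,y} P(x,y) log₂ P(x,y). Per-cell terms -P(x,y)·log₂P(x,y):
  X=0: 0.44837, 0.41814, 0.41054
  X=1: 0.31868, 0.12517, 0.13690
  X=2: 0.44837, 0.22180, 0.38856
Sum of the 9 terms: H(X,Y) = 2.9165 bits

Marginal of X (row sums):
  P(X=0) = 0.183 + 0.156 + 0.150 = 0.489
  P(X=1) = 0.093 + 0.023 + 0.026 = 0.142
  P(X=2) = 0.183 + 0.052 + 0.134 = 0.369
H(X) = -[0.489·log₂(0.489) + 0.142·log₂(0.142) + 0.369·log₂(0.369)]
  = 0.50469 + 0.39988 + 0.53074 = 1.4353 bits

H(Y|X) = H(X,Y) - H(X) = 2.9165 - 1.4353 = 1.4812 bits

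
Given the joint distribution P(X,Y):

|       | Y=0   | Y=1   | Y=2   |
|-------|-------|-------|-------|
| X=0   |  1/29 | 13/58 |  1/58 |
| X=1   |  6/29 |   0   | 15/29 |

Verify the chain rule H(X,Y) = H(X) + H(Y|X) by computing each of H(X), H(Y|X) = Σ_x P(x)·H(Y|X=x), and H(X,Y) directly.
H(X) = 0.8498 bits, H(Y|X) = 0.8646 bits, H(X,Y) = 1.7143 bits

Marginal of X (row sums):
  P(X=0) = 1/29 + 13/58 + 1/58 = 8/29
  P(X=1) = 6/29 + 0 + 15/29 = 21/29
H(X) = -[(8/29)·log₂(8/29) + (21/29)·log₂(21/29)]
  = 0.512546 + 0.337205 = 0.8498 bits

H(Y|X) = Σ_x P(x)·H(Y|X=x):
  X=0: P(X=0) = 8/29, P(Y|X=0) = (1/8, 13/16, 1/16) → H(Y|X=0) = 0.868393
  X=1: P(X=1) = 21/29, P(Y|X=1) = (2/7, 0, 5/7) → H(Y|X=1) = 0.863121
H(Y|X) = (8/29)·0.868393 + (21/29)·0.863121 = 0.8646 bits

H(X,Y) = -Σ_{x,y} P(x,y) log₂ P(x,y). Per-cell terms -P(x,y)·log₂P(x,y):
  X=0: 0.167517, 0.483587, 0.101000
  X=1: 0.470280, 0.000000, 0.491943
  (cells with P = 0 contribute 0)
Sum of the 6 terms: H(X,Y) = 1.7143 bits

Chain rule check:
  H(X) + H(Y|X) = 0.8498 + 0.8646 = 1.7144 bits
  H(X,Y) = 1.7143 bits
✓ Chain rule verified (Δ = 0.0001 is 4-dp rounding noise: each of the three values was rounded independently).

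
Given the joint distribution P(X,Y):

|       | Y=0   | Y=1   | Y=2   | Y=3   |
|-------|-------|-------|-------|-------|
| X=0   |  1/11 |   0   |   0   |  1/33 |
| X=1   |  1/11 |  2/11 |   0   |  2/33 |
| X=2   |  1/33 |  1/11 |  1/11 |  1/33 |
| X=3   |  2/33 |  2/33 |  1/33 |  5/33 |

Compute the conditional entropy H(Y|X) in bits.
1.5495 bits

H(Y|X) = H(X,Y) - H(X)

H(X,Y) = -Σ_{x,y} P(x,y) log₂ P(x,y). Per-cell terms -P(x,y)·log₂P(x,y):
  X=0: 0.31449, 0.00000, 0.00000, 0.15286
  X=1: 0.31449, 0.44717, 0.00000, 0.24511
  X=2: 0.15286, 0.31449, 0.31449, 0.15286
  X=3: 0.24511, 0.24511, 0.15286, 0.41249
  (cells with P = 0 contribute 0)
Sum of the 16 terms: H(X,Y) = 3.4644 bits

Marginal of X (row sums):
  P(X=0) = 1/11 + 0 + 0 + 1/33 = 4/33
  P(X=1) = 1/11 + 2/11 + 0 + 2/33 = 1/3
  P(X=2) = 1/33 + 1/11 + 1/11 + 1/33 = 8/33
  P(X=3) = 2/33 + 2/33 + 1/33 + 5/33 = 10/33
H(X) = -[(4/33)·log₂(4/33) + (1/3)·log₂(1/3) + (8/33)·log₂(8/33) + (10/33)·log₂(10/33)]
  = 0.36902 + 0.52832 + 0.49561 + 0.52196 = 1.9149 bits

H(Y|X) = H(X,Y) - H(X) = 3.4644 - 1.9149 = 1.5495 bits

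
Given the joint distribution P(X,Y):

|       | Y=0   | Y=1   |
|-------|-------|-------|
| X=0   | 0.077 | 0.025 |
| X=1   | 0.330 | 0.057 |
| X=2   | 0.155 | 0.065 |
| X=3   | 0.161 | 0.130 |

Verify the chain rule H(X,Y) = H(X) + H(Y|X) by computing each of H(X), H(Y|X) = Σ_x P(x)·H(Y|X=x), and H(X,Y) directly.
H(X) = 1.8648 bits, H(Y|X) = 0.7966 bits, H(X,Y) = 2.6613 bits

Marginal of X (row sums):
  P(X=0) = 0.077 + 0.025 = 0.102
  P(X=1) = 0.330 + 0.057 = 0.387
  P(X=2) = 0.155 + 0.065 = 0.220
  P(X=3) = 0.161 + 0.130 = 0.291
H(X) = -[0.102·log₂(0.102) + 0.387·log₂(0.387) + 0.220·log₂(0.220) + 0.291·log₂(0.291)]
  = 0.33592 + 0.53003 + 0.48057 + 0.51824 = 1.8648 bits

H(Y|X) = Σ_x P(x)·H(Y|X=x):
  X=0: P(X=0) = 0.102, P(Y|X=0) = (77/102, 25/102) → H(Y|X=0) = 0.80342
  X=1: P(X=1) = 0.387, P(Y|X=1) = (110/129, 19/129) → H(Y|X=1) = 0.60301
  X=2: P(X=2) = 0.220, P(Y|X=2) = (31/44, 13/44) → H(Y|X=2) = 0.87566
  X=3: P(X=3) = 0.291, P(Y|X=3) = (161/291, 130/291) → H(Y|X=3) = 0.99180
H(Y|X) = 0.102·0.80342 + 0.387·0.60301 + 0.220·0.87566 + 0.291·0.99180 = 0.7966 bits

H(X,Y) = -Σ_{x,y} P(x,y) log₂ P(x,y). Per-cell terms -P(x,y)·log₂P(x,y):
  X=0: 0.28482, 0.13305
  X=1: 0.52782, 0.23557
  X=2: 0.41690, 0.25632
  X=3: 0.42421, 0.38264
Sum of the 8 terms: H(X,Y) = 2.6613 bits

Chain rule check:
  H(X) + H(Y|X) = 1.8648 + 0.7966 = 2.6614 bits
  H(X,Y) = 2.6613 bits
✓ Chain rule verified (Δ = 0.0001 is 4-dp rounding noise: each of the three values was rounded independently).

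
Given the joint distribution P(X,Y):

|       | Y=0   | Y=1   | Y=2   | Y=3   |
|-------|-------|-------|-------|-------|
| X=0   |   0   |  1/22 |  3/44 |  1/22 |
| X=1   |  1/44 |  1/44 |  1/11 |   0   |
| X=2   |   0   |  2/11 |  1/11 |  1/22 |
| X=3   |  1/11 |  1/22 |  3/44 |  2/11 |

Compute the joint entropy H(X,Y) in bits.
3.4251 bits

H(X,Y) = -Σ_{x,y} P(x,y) log₂ P(x,y). Per-cell terms -P(x,y)·log₂P(x,y):
  X=0: 0.00000, 0.20270, 0.26417, 0.20270
  X=1: 0.12408, 0.12408, 0.31449, 0.00000
  X=2: 0.00000, 0.44717, 0.31449, 0.20270
  X=3: 0.31449, 0.20270, 0.26417, 0.44717
  (cells with P = 0 contribute 0)
Sum of the 16 terms: H(X,Y) = 3.4251 bits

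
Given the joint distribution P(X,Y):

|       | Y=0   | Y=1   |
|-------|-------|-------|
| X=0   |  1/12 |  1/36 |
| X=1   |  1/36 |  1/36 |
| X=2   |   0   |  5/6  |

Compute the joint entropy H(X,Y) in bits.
0.9488 bits

H(X,Y) = -Σ_{x,y} P(x,y) log₂ P(x,y). Per-cell terms -P(x,y)·log₂P(x,y):
  X=0: 0.29875, 0.14361
  X=1: 0.14361, 0.14361
  X=2: 0.00000, 0.21920
  (cells with P = 0 contribute 0)
Sum of the 6 terms: H(X,Y) = 0.9488 bits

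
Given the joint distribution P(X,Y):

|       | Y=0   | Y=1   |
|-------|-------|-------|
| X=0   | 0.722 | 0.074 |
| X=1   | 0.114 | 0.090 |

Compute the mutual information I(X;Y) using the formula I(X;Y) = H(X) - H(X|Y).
0.0866 bits

I(X;Y) = H(X) - H(X|Y)

Marginal of X (row sums):
  P(X=0) = 0.722 + 0.074 = 0.796
  P(X=1) = 0.114 + 0.090 = 0.204
H(X) = -[0.796·log₂(0.796) + 0.204·log₂(0.204)]
  = 0.26201 + 0.46785 = 0.7299 bits

Marginal of Y (column sums):
  P(Y=0) = 0.722 + 0.114 = 0.836
  P(Y=1) = 0.074 + 0.090 = 0.164
H(X|Y) = Σ_y P(y)·H(X|Y=y):
  Y=0: P(Y=0) = 0.836, P(X|Y=0) = (19/22, 3/22) → H(X|Y=0) = 0.57464
  Y=1: P(Y=1) = 0.164, P(X|Y=1) = (37/82, 45/82) → H(X|Y=1) = 0.99312
H(X|Y) = 0.836·0.57464 + 0.164·0.99312 = 0.6433 bits

I(X;Y) = H(X) - H(X|Y) = 0.7299 - 0.6433 = 0.0866 bits

Cross-check via I(X;Y) = H(X) + H(Y) - H(X,Y): computing H(Y) from the column sums and H(X,Y) from the 4 cells in the same way gives H(Y) = 0.6438 bits and H(X,Y) = 1.2871 bits, so
I(X;Y) = 0.7299 + 0.6438 - 1.2871 = 0.0866 bits ✓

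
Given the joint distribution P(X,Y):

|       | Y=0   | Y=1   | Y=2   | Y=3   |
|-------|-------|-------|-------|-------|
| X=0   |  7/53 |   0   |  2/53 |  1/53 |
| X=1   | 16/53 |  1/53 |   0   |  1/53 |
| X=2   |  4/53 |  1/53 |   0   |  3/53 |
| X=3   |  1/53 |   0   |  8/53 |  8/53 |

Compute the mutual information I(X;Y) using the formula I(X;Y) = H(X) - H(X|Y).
0.5715 bits

I(X;Y) = H(X) - H(X|Y)

Marginal of X (row sums):
  P(X=0) = 7/53 + 0 + 2/53 + 1/53 = 10/53
  P(X=1) = 16/53 + 1/53 + 0 + 1/53 = 18/53
  P(X=2) = 4/53 + 1/53 + 0 + 3/53 = 8/53
  P(X=3) = 1/53 + 0 + 8/53 + 8/53 = 17/53
H(X) = -[(10/53)·log₂(10/53) + (18/53)·log₂(18/53) + (8/53)·log₂(8/53) + (17/53)·log₂(17/53)]
  = 0.45396 + 0.52913 + 0.41176 + 0.52618 = 1.9210 bits

Marginal of Y (column sums):
  P(Y=0) = 7/53 + 16/53 + 4/53 + 1/53 = 28/53
  P(Y=1) = 0 + 1/53 + 1/53 + 0 = 2/53
  P(Y=2) = 2/53 + 0 + 0 + 8/53 = 10/53
  P(Y=3) = 1/53 + 1/53 + 3/53 + 8/53 = 13/53
H(X|Y) = Σ_y P(y)·H(X|Y=y):
  Y=0: P(Y=0) = 28/53, P(X|Y=0) = (1/4, 4/7, 1/7, 1/28) → H(X|Y=0) = 1.53409
  Y=1: P(Y=1) = 2/53, P(X|Y=1) = (0, 1/2, 1/2, 0) → H(X|Y=1) = 1.00000
  Y=2: P(Y=2) = 10/53, P(X|Y=2) = (1/5, 0, 0, 4/5) → H(X|Y=2) = 0.72193
  Y=3: P(Y=3) = 13/53, P(X|Y=3) = (1/13, 1/13, 3/13, 8/13) → H(X|Y=3) = 1.48853
H(X|Y) = (28/53)·1.53409 + (2/53)·1.00000 + (10/53)·0.72193 + (13/53)·1.48853 = 1.3495 bits

I(X;Y) = H(X) - H(X|Y) = 1.9210 - 1.3495 = 0.5715 bits

Cross-check via I(X;Y) = H(X) + H(Y) - H(X,Y): computing H(Y) from the column sums and H(X,Y) from the 16 cells in the same way gives H(Y) = 1.6160 bits and H(X,Y) = 2.9655 bits, so
I(X;Y) = 1.9210 + 1.6160 - 2.9655 = 0.5715 bits ✓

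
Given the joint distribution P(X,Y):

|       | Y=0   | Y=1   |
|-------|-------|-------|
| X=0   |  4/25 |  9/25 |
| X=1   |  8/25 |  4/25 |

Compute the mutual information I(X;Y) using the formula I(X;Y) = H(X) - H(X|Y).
0.0950 bits

I(X;Y) = H(X) - H(X|Y)

Marginal of X (row sums):
  P(X=0) = 4/25 + 9/25 = 13/25
  P(X=1) = 8/25 + 4/25 = 12/25
H(X) = -[(13/25)·log₂(13/25) + (12/25)·log₂(12/25)]
  = 0.49058 + 0.50827 = 0.99885 bits

Marginal of Y (column sums):
  P(Y=0) = 4/25 + 8/25 = 12/25
  P(Y=1) = 9/25 + 4/25 = 13/25
H(X|Y) = Σ_y P(y)·H(X|Y=y):
  Y=0: P(Y=0) = 12/25, P(X|Y=0) = (1/3, 2/3) → H(X|Y=0) = 0.91830
  Y=1: P(Y=1) = 13/25, P(X|Y=1) = (9/13, 4/13) → H(X|Y=1) = 0.89049
H(X|Y) = (12/25)·0.91830 + (13/25)·0.89049 = 0.90384 bits

I(X;Y) = H(X) - H(X|Y) = 0.99885 - 0.90384 = 0.0950 bits

Cross-check via I(X;Y) = H(X) + H(Y) - H(X,Y): computing H(Y) from the column sums and H(X,Y) from the 4 cells in the same way gives H(Y) = 0.99885 bits and H(X,Y) = 1.90268 bits, so
I(X;Y) = 0.99885 + 0.99885 - 1.90268 = 0.0950 bits ✓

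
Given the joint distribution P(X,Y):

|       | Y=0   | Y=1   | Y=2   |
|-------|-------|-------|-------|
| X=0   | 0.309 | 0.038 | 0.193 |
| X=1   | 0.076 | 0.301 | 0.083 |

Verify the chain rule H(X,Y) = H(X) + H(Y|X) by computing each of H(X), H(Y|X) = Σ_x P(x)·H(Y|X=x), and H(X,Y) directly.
H(X) = 0.9954 bits, H(Y|X) = 1.2675 bits, H(X,Y) = 2.2628 bits

Marginal of X (row sums):
  P(X=0) = 0.309 + 0.038 + 0.193 = 0.540
  P(X=1) = 0.076 + 0.301 + 0.083 = 0.460
H(X) = -[0.540·log₂(0.540) + 0.460·log₂(0.460)]
  = 0.480043 + 0.515335 = 0.9954 bits

H(Y|X) = Σ_x P(x)·H(Y|X=x):
  X=0: P(X=0) = 0.540, P(Y|X=0) = (103/180, 19/270, 193/540) → H(Y|X=0) = 1.260802
  X=1: P(X=1) = 0.460, P(Y|X=1) = (19/115, 301/460, 83/460) → H(Y|X=1) = 1.275294
H(Y|X) = 0.540·1.260802 + 0.460·1.275294 = 1.2675 bits

H(X,Y) = -Σ_{x,y} P(x,y) log₂ P(x,y). Per-cell terms -P(x,y)·log₂P(x,y):
  X=0: 0.523545, 0.179279, 0.458052
  X=1: 0.282557, 0.521382, 0.298032
Sum of the 6 terms: H(X,Y) = 2.2628 bits

Chain rule check:
  H(X) + H(Y|X) = 0.9954 + 1.2675 = 2.2629 bits
  H(X,Y) = 2.2628 bits
✓ Chain rule verified (Δ = 0.0001 is 4-dp rounding noise: each of the three values was rounded independently).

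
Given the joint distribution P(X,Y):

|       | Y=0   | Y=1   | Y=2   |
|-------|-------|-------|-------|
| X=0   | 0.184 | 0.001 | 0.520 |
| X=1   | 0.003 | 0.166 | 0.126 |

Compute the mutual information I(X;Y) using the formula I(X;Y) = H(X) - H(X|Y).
0.3842 bits

I(X;Y) = H(X) - H(X|Y)

Marginal of X (row sums):
  P(X=0) = 0.184 + 0.001 + 0.520 = 0.705
  P(X=1) = 0.003 + 0.166 + 0.126 = 0.295
H(X) = -[0.705·log₂(0.705) + 0.295·log₂(0.295)]
  = 0.3555 + 0.5196 = 0.8751 bits

Marginal of Y (column sums):
  P(Y=0) = 0.184 + 0.003 = 0.187
  P(Y=1) = 0.001 + 0.166 = 0.167
  P(Y=2) = 0.520 + 0.126 = 0.646
H(X|Y) = Σ_y P(y)·H(X|Y=y):
  Y=0: P(Y=0) = 0.187, P(X|Y=0) = (184/187, 3/187) → H(X|Y=0) = 0.1186
  Y=1: P(Y=1) = 0.167, P(X|Y=1) = (1/167, 166/167) → H(X|Y=1) = 0.0528
  Y=2: P(Y=2) = 0.646, P(X|Y=2) = (260/323, 63/323) → H(X|Y=2) = 0.7119
H(X|Y) = 0.187·0.1186 + 0.167·0.0528 + 0.646·0.7119 = 0.4909 bits

I(X;Y) = H(X) - H(X|Y) = 0.8751 - 0.4909 = 0.3842 bits

Cross-check via I(X;Y) = H(X) + H(Y) - H(X,Y): computing H(Y) from the column sums and H(X,Y) from the 6 cells in the same way gives H(Y) = 1.2908 bits and H(X,Y) = 1.7817 bits, so
I(X;Y) = 0.8751 + 1.2908 - 1.7817 = 0.3842 bits ✓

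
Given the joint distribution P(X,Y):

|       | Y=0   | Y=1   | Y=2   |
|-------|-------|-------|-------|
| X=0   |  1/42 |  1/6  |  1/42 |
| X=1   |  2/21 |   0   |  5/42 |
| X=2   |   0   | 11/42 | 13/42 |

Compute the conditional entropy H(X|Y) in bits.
0.9990 bits

H(X|Y) = H(X,Y) - H(Y)

H(X,Y) = -Σ_{x,y} P(x,y) log₂ P(x,y). Per-cell terms -P(x,y)·log₂P(x,y):
  X=0: 0.1284, 0.4308, 0.1284
  X=1: 0.3231, 0.0000, 0.3655
  X=2: 0.0000, 0.5062, 0.5237
  (cells with P = 0 contribute 0)
Sum of the 9 terms: H(X,Y) = 2.4061 bits

Marginal of Y (column sums):
  P(Y=0) = 1/42 + 2/21 + 0 = 5/42
  P(Y=1) = 1/6 + 0 + 11/42 = 3/7
  P(Y=2) = 1/42 + 5/42 + 13/42 = 19/42
H(Y) = -[(5/42)·log₂(5/42) + (3/7)·log₂(3/7) + (19/42)·log₂(19/42)]
  = 0.3655 + 0.5239 + 0.5177 = 1.4071 bits

H(X|Y) = H(X,Y) - H(Y) = 2.4061 - 1.4071 = 0.9990 bits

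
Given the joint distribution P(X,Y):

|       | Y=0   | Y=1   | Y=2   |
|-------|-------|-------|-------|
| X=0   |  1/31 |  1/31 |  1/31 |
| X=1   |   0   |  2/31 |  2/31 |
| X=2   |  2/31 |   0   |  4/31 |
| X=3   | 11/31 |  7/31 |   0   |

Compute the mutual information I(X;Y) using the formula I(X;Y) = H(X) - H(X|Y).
0.5093 bits

I(X;Y) = H(X) - H(X|Y)

Marginal of X (row sums):
  P(X=0) = 1/31 + 1/31 + 1/31 = 3/31
  P(X=1) = 0 + 2/31 + 2/31 = 4/31
  P(X=2) = 2/31 + 0 + 4/31 = 6/31
  P(X=3) = 11/31 + 7/31 + 0 = 18/31
H(X) = -[(3/31)·log₂(3/31) + (4/31)·log₂(4/31) + (6/31)·log₂(6/31) + (18/31)·log₂(18/31)]
  = 0.32605 + 0.38119 + 0.45856 + 0.45538 = 1.6212 bits

Marginal of Y (column sums):
  P(Y=0) = 1/31 + 0 + 2/31 + 11/31 = 14/31
  P(Y=1) = 1/31 + 2/31 + 0 + 7/31 = 10/31
  P(Y=2) = 1/31 + 2/31 + 4/31 + 0 = 7/31
H(X|Y) = Σ_y P(y)·H(X|Y=y):
  Y=0: P(Y=0) = 14/31, P(X|Y=0) = (1/14, 0, 1/7, 11/14) → H(X|Y=0) = 0.94637
  Y=1: P(Y=1) = 10/31, P(X|Y=1) = (1/10, 1/5, 0, 7/10) → H(X|Y=1) = 1.15678
  Y=2: P(Y=2) = 7/31, P(X|Y=2) = (1/7, 2/7, 4/7, 0) → H(X|Y=2) = 1.37878
H(X|Y) = (14/31)·0.94637 + (10/31)·1.15678 + (7/31)·1.37878 = 1.1119 bits

I(X;Y) = H(X) - H(X|Y) = 1.6212 - 1.1119 = 0.5093 bits

Cross-check via I(X;Y) = H(X) + H(Y) - H(X,Y): computing H(Y) from the column sums and H(X,Y) from the 12 cells in the same way gives H(Y) = 1.5292 bits and H(X,Y) = 2.6411 bits, so
I(X;Y) = 1.6212 + 1.5292 - 2.6411 = 0.5093 bits ✓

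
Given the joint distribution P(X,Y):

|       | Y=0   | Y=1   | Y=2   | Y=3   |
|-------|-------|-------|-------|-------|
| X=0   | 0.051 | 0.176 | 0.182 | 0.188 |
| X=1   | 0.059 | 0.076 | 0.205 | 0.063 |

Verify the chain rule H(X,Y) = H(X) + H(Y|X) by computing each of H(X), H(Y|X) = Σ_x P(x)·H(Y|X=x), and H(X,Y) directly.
H(X) = 0.9727 bits, H(Y|X) = 1.8315 bits, H(X,Y) = 2.8042 bits

Marginal of X (row sums):
  P(X=0) = 0.051 + 0.176 + 0.182 + 0.188 = 0.597
  P(X=1) = 0.059 + 0.076 + 0.205 + 0.063 = 0.403
H(X) = -[0.597·log₂(0.597) + 0.403·log₂(0.403)]
  = 0.44429 + 0.52839 = 0.9727 bits

H(Y|X) = Σ_x P(x)·H(Y|X=x):
  X=0: P(X=0) = 0.597, P(Y|X=0) = (17/199, 176/597, 182/597, 188/597) → H(Y|X=0) = 1.87010
  X=1: P(X=1) = 0.403, P(Y|X=1) = (59/403, 76/403, 205/403, 63/403) → H(Y|X=1) = 1.77429
H(Y|X) = 0.597·1.87010 + 0.403·1.77429 = 1.8315 bits

H(X,Y) = -Σ_{x,y} P(x,y) log₂ P(x,y). Per-cell terms -P(x,y)·log₂P(x,y):
  X=0: 0.21896, 0.44112, 0.44735, 0.45330
  X=1: 0.24091, 0.28256, 0.46869, 0.25128
Sum of the 8 terms: H(X,Y) = 2.8042 bits

Chain rule check:
  H(X) + H(Y|X) = 0.9727 + 1.8315 = 2.8042 bits
  H(X,Y) = 2.8042 bits
✓ Chain rule verified.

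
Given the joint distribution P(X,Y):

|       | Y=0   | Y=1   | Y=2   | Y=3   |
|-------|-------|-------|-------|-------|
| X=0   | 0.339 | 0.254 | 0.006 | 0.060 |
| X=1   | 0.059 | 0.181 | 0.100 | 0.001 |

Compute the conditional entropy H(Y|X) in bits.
1.4227 bits

H(Y|X) = H(X,Y) - H(X)

H(X,Y) = -Σ_{x,y} P(x,y) log₂ P(x,y). Per-cell terms -P(x,y)·log₂P(x,y):
  X=0: 0.5291, 0.5022, 0.0443, 0.2435
  X=1: 0.2409, 0.4463, 0.3322, 0.0100
Sum of the 8 terms: H(X,Y) = 2.3485 bits

Marginal of X (row sums):
  P(X=0) = 0.339 + 0.254 + 0.006 + 0.060 = 0.659
  P(X=1) = 0.059 + 0.181 + 0.100 + 0.001 = 0.341
H(X) = -[0.659·log₂(0.659) + 0.341·log₂(0.341)]
  = 0.3965 + 0.5293 = 0.9258 bits

H(Y|X) = H(X,Y) - H(X) = 2.3485 - 0.9258 = 1.4227 bits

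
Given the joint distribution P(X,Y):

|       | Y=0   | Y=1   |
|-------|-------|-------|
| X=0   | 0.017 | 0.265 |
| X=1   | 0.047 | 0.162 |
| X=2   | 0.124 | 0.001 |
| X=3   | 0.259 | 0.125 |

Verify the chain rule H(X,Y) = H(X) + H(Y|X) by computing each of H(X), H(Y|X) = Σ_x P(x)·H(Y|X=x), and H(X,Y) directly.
H(X) = 1.8922 bits, H(Y|X) = 0.6113 bits, H(X,Y) = 2.5036 bits

Marginal of X (row sums):
  P(X=0) = 0.017 + 0.265 = 0.282
  P(X=1) = 0.047 + 0.162 = 0.209
  P(X=2) = 0.124 + 0.001 = 0.125
  P(X=3) = 0.259 + 0.125 = 0.384
H(X) = -[0.282·log₂(0.282) + 0.209·log₂(0.209) + 0.125·log₂(0.125) + 0.384·log₂(0.384)]
  = 0.514998 + 0.472011 + 0.375000 + 0.530236 = 1.8922 bits

H(Y|X) = Σ_x P(x)·H(Y|X=x):
  X=0: P(X=0) = 0.282, P(Y|X=0) = (17/282, 265/282) → H(Y|X=0) = 0.328570
  X=1: P(X=1) = 0.209, P(Y|X=1) = (47/209, 162/209) → H(Y|X=1) = 0.768979
  X=2: P(X=2) = 0.125, P(Y|X=2) = (124/125, 1/125) → H(Y|X=2) = 0.067222
  X=3: P(X=3) = 0.384, P(Y|X=3) = (259/384, 125/384) → H(Y|X=3) = 0.910284
H(Y|X) = 0.282·0.328570 + 0.209·0.768979 + 0.125·0.067222 + 0.384·0.910284 = 0.6113 bits

H(X,Y) = -Σ_{x,y} P(x,y) log₂ P(x,y). Per-cell terms -P(x,y)·log₂P(x,y):
  X=0: 0.099931, 0.507723
  X=1: 0.207326, 0.425401
  X=2: 0.373437, 0.009966
  X=3: 0.504785, 0.375000
Sum of the 8 terms: H(X,Y) = 2.5036 bits

Chain rule check:
  H(X) + H(Y|X) = 1.8922 + 0.6113 = 2.5035 bits
  H(X,Y) = 2.5036 bits
✓ Chain rule verified (Δ = 0.0001 is 4-dp rounding noise: each of the three values was rounded independently).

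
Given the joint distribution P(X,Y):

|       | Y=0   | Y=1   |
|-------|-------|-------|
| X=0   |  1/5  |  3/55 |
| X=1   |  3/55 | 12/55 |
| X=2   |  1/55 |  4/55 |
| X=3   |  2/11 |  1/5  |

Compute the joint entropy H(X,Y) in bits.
2.6931 bits

H(X,Y) = -Σ_{x,y} P(x,y) log₂ P(x,y). Per-cell terms -P(x,y)·log₂P(x,y):
  X=0: 0.4644, 0.2289
  X=1: 0.2289, 0.4792
  X=2: 0.1051, 0.2750
  X=3: 0.4472, 0.4644
Sum of the 8 terms: H(X,Y) = 2.6931 bits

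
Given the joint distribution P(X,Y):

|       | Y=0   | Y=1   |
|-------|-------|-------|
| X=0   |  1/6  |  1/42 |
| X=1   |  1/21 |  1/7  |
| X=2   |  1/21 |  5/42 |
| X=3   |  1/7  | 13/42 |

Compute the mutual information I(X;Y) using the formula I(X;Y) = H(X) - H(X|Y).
0.1647 bits

I(X;Y) = H(X) - H(X|Y)

Marginal of X (row sums):
  P(X=0) = 1/6 + 1/42 = 4/21
  P(X=1) = 1/21 + 1/7 = 4/21
  P(X=2) = 1/21 + 5/42 = 1/6
  P(X=3) = 1/7 + 13/42 = 19/42
H(X) = -[(4/21)·log₂(4/21) + (4/21)·log₂(4/21) + (1/6)·log₂(1/6) + (19/42)·log₂(19/42)]
  = 0.45568 + 0.45568 + 0.43083 + 0.51770 = 1.85989 bits

Marginal of Y (column sums):
  P(Y=0) = 1/6 + 1/21 + 1/21 + 1/7 = 17/42
  P(Y=1) = 1/42 + 1/7 + 5/42 + 13/42 = 25/42
H(X|Y) = Σ_y P(y)·H(X|Y=y):
  Y=0: P(Y=0) = 17/42, P(X|Y=0) = (7/17, 2/17, 2/17, 6/17) → H(X|Y=0) = 1.78386
  Y=1: P(Y=1) = 25/42, P(X|Y=1) = (1/25, 6/25, 1/5, 13/25) → H(X|Y=1) = 1.63485
H(X|Y) = (17/42)·1.78386 + (25/42)·1.63485 = 1.69516 bits

I(X;Y) = H(X) - H(X|Y) = 1.85989 - 1.69516 = 0.1647 bits

Cross-check via I(X;Y) = H(X) + H(Y) - H(X,Y): computing H(Y) from the column sums and H(X,Y) from the 8 cells in the same way gives H(Y) = 0.97367 bits and H(X,Y) = 2.66883 bits, so
I(X;Y) = 1.85989 + 0.97367 - 2.66883 = 0.1647 bits ✓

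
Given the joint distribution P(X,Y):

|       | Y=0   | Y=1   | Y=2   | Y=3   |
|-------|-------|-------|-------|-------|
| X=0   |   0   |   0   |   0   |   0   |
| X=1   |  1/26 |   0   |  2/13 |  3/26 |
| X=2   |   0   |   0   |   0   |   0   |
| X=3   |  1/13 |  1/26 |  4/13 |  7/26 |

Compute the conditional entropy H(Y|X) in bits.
1.5635 bits

H(Y|X) = H(X,Y) - H(X)

H(X,Y) = -Σ_{x,y} P(x,y) log₂ P(x,y). Per-cell terms -P(x,y)·log₂P(x,y):
  X=0: 0.0000000, 0.0000000, 0.0000000, 0.0000000
  X=1: 0.1807861, 0.0000000, 0.4154523, 0.3594781
  X=2: 0.0000000, 0.0000000, 0.0000000, 0.0000000
  X=3: 0.2846492, 0.1807861, 0.5232122, 0.5096767
  (cells with P = 0 contribute 0)
Sum of the 16 terms: H(X,Y) = 2.454041 bits

Marginal of X (row sums):
  P(X=0) = 0 + 0 + 0 + 0 = 0
  P(X=1) = 1/26 + 0 + 2/13 + 3/26 = 4/13
  P(X=2) = 0 + 0 + 0 + 0 = 0
  P(X=3) = 1/13 + 1/26 + 4/13 + 7/26 = 9/13
H(X) = -[(4/13)·log₂(4/13) + (9/13)·log₂(9/13)]   (outcomes with P = 0 contribute 0)
  = 0.5232122 + 0.3672794 = 0.890492 bits

H(Y|X) = H(X,Y) - H(X) = 2.454041 - 0.890492 = 1.5635 bits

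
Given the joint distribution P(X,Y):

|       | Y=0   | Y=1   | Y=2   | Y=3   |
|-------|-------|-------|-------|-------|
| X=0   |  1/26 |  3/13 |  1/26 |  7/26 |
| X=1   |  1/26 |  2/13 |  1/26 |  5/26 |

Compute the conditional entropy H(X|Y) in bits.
0.9795 bits

H(X|Y) = H(X,Y) - H(Y)

H(X,Y) = -Σ_{x,y} P(x,y) log₂ P(x,y). Per-cell terms -P(x,y)·log₂P(x,y):
  X=0: 0.180786, 0.488187, 0.180786, 0.509677
  X=1: 0.180786, 0.415452, 0.180786, 0.457406
Sum of the 8 terms: H(X,Y) = 2.59387 bits

Marginal of Y (column sums):
  P(Y=0) = 1/26 + 1/26 = 1/13
  P(Y=1) = 3/13 + 2/13 = 5/13
  P(Y=2) = 1/26 + 1/26 = 1/13
  P(Y=3) = 7/26 + 5/26 = 6/13
H(Y) = -[(1/13)·log₂(1/13) + (5/13)·log₂(5/13) + (1/13)·log₂(1/13) + (6/13)·log₂(6/13)]
  = 0.284649 + 0.530197 + 0.284649 + 0.514836 = 1.61433 bits

H(X|Y) = H(X,Y) - H(Y) = 2.59387 - 1.61433 = 0.9795 bits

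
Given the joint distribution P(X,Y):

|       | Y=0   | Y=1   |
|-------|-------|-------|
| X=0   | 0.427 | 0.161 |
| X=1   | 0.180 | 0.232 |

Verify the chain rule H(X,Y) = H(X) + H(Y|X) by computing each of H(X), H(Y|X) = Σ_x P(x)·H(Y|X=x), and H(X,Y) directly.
H(X) = 0.9775 bits, H(Y|X) = 0.9052 bits, H(X,Y) = 1.8828 bits

Marginal of X (row sums):
  P(X=0) = 0.427 + 0.161 = 0.588
  P(X=1) = 0.180 + 0.232 = 0.412
H(X) = -[0.588·log₂(0.588) + 0.412·log₂(0.412)]
  = 0.450474 + 0.527065 = 0.9775 bits

H(Y|X) = Σ_x P(x)·H(Y|X=x):
  X=0: P(X=0) = 0.588, P(Y|X=0) = (61/84, 23/84) → H(Y|X=0) = 0.846878
  X=1: P(X=1) = 0.412, P(Y|X=1) = (45/103, 58/103) → H(Y|X=1) = 0.988478
H(Y|X) = 0.588·0.846878 + 0.412·0.988478 = 0.9052 bits

H(X,Y) = -Σ_{x,y} P(x,y) log₂ P(x,y). Per-cell terms -P(x,y)·log₂P(x,y):
  X=0: 0.524224, 0.424214
  X=1: 0.445308, 0.489010
Sum of the 4 terms: H(X,Y) = 1.8828 bits

Chain rule check:
  H(X) + H(Y|X) = 0.9775 + 0.9052 = 1.8827 bits
  H(X,Y) = 1.8828 bits
✓ Chain rule verified (Δ = 0.0001 is 4-dp rounding noise: each of the three values was rounded independently).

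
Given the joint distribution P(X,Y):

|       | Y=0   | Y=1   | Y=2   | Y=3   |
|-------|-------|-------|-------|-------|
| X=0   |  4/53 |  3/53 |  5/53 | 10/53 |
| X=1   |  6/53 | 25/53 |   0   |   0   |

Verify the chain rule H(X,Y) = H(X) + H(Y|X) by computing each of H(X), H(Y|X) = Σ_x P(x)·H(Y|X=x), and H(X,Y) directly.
H(X) = 0.9791 bits, H(Y|X) = 1.1792 bits, H(X,Y) = 2.1583 bits

Marginal of X (row sums):
  P(X=0) = 4/53 + 3/53 + 5/53 + 10/53 = 22/53
  P(X=1) = 6/53 + 25/53 + 0 + 0 = 31/53
H(X) = -[(22/53)·log₂(22/53) + (31/53)·log₂(31/53)]
  = 0.52654 + 0.45256 = 0.9791 bits

H(Y|X) = Σ_x P(x)·H(Y|X=x):
  X=0: P(X=0) = 22/53, P(Y|X=0) = (2/11, 3/22, 5/22, 5/11) → H(Y|X=0) = 1.84199
  X=1: P(X=1) = 31/53, P(Y|X=1) = (6/31, 25/31, 0, 0) → H(Y|X=1) = 0.70884
H(Y|X) = (22/53)·1.84199 + (31/53)·0.70884 = 1.1792 bits

H(X,Y) = -Σ_{x,y} P(x,y) log₂ P(x,y). Per-cell terms -P(x,y)·log₂P(x,y):
  X=0: 0.28135, 0.23451, 0.32132, 0.45396
  X=1: 0.35581, 0.51135, 0.00000, 0.00000
  (cells with P = 0 contribute 0)
Sum of the 8 terms: H(X,Y) = 2.1583 bits

Chain rule check:
  H(X) + H(Y|X) = 0.9791 + 1.1792 = 2.1583 bits
  H(X,Y) = 2.1583 bits
✓ Chain rule verified.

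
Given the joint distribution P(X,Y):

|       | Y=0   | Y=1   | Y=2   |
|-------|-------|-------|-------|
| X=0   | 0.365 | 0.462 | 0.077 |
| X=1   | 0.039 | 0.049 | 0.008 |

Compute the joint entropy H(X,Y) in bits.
1.7817 bits

H(X,Y) = -Σ_{x,y} P(x,y) log₂ P(x,y). Per-cell terms -P(x,y)·log₂P(x,y):
  X=0: 0.53072, 0.51468, 0.28482
  X=1: 0.18253, 0.21320, 0.05573
Sum of the 6 terms: H(X,Y) = 1.7817 bits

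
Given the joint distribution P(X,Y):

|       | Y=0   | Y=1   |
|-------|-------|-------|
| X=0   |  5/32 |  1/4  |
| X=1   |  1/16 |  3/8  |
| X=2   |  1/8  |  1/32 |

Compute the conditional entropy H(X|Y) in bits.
1.3020 bits

H(X|Y) = H(X,Y) - H(Y)

H(X,Y) = -Σ_{x,y} P(x,y) log₂ P(x,y). Per-cell terms -P(x,y)·log₂P(x,y):
  X=0: 0.41845, 0.50000
  X=1: 0.25000, 0.53064
  X=2: 0.37500, 0.15625
Sum of the 6 terms: H(X,Y) = 2.23034 bits

Marginal of Y (column sums):
  P(Y=0) = 5/32 + 1/16 + 1/8 = 11/32
  P(Y=1) = 1/4 + 3/8 + 1/32 = 21/32
H(Y) = -[(11/32)·log₂(11/32) + (21/32)·log₂(21/32)]
  = 0.52957 + 0.39879 = 0.92836 bits

H(X|Y) = H(X,Y) - H(Y) = 2.23034 - 0.92836 = 1.3020 bits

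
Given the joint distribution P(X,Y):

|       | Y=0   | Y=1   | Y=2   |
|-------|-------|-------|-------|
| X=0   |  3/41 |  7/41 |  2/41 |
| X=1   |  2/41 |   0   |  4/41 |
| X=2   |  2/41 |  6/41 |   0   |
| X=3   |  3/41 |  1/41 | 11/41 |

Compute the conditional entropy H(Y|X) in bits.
1.0831 bits

H(Y|X) = H(X,Y) - H(X)

H(X,Y) = -Σ_{x,y} P(x,y) log₂ P(x,y). Per-cell terms -P(x,y)·log₂P(x,y):
  X=0: 0.27604, 0.43540, 0.21256
  X=1: 0.21256, 0.00000, 0.32757
  X=2: 0.21256, 0.40574, 0.00000
  X=3: 0.27604, 0.13067, 0.50925
  (cells with P = 0 contribute 0)
Sum of the 12 terms: H(X,Y) = 2.9984 bits

Marginal of X (row sums):
  P(X=0) = 3/41 + 7/41 + 2/41 = 12/41
  P(X=1) = 2/41 + 0 + 4/41 = 6/41
  P(X=2) = 2/41 + 6/41 + 0 = 8/41
  P(X=3) = 3/41 + 1/41 + 11/41 = 15/41
H(X) = -[(12/41)·log₂(12/41) + (6/41)·log₂(6/41) + (8/41)·log₂(8/41) + (15/41)·log₂(15/41)]
  = 0.51881 + 0.40574 + 0.46001 + 0.53073 = 1.9153 bits

H(Y|X) = H(X,Y) - H(X) = 2.9984 - 1.9153 = 1.0831 bits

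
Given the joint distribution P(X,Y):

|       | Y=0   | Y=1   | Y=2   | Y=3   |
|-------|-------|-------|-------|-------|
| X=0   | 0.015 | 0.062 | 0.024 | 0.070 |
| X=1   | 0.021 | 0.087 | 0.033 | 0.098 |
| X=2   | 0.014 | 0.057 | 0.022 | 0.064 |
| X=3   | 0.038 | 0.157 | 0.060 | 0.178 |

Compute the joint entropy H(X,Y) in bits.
3.6338 bits

H(X,Y) = -Σ_{x,y} P(x,y) log₂ P(x,y). Per-cell terms -P(x,y)·log₂P(x,y):
  X=0: 0.09088, 0.24872, 0.12914, 0.26856
  X=1: 0.11704, 0.30649, 0.16241, 0.32841
  X=2: 0.08622, 0.23557, 0.12114, 0.25381
  X=3: 0.17928, 0.41937, 0.24353, 0.44323
Sum of the 16 terms: H(X,Y) = 3.6338 bits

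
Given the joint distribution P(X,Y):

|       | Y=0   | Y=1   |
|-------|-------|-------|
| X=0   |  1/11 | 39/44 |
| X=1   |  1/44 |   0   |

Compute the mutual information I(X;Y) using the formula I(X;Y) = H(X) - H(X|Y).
0.0745 bits

I(X;Y) = H(X) - H(X|Y)

Marginal of X (row sums):
  P(X=0) = 1/11 + 39/44 = 43/44
  P(X=1) = 1/44 + 0 = 1/44
H(X) = -[(43/44)·log₂(43/44) + (1/44)·log₂(1/44)]
  = 0.0324 + 0.1241 = 0.1565 bits

Marginal of Y (column sums):
  P(Y=0) = 1/11 + 1/44 = 5/44
  P(Y=1) = 39/44 + 0 = 39/44
H(X|Y) = Σ_y P(y)·H(X|Y=y):
  Y=0: P(Y=0) = 5/44, P(X|Y=0) = (4/5, 1/5) → H(X|Y=0) = 0.7219
  Y=1: P(Y=1) = 39/44, P(X|Y=1) = (1, 0) → H(X|Y=1) = 0.0000
H(X|Y) = (5/44)·0.7219 + (39/44)·0.0000 = 0.0820 bits

I(X;Y) = H(X) - H(X|Y) = 0.1565 - 0.0820 = 0.0745 bits

Cross-check via I(X;Y) = H(X) + H(Y) - H(X,Y): computing H(Y) from the column sums and H(X,Y) from the 4 cells in the same way gives H(Y) = 0.5108 bits and H(X,Y) = 0.5928 bits, so
I(X;Y) = 0.1565 + 0.5108 - 0.5928 = 0.0745 bits ✓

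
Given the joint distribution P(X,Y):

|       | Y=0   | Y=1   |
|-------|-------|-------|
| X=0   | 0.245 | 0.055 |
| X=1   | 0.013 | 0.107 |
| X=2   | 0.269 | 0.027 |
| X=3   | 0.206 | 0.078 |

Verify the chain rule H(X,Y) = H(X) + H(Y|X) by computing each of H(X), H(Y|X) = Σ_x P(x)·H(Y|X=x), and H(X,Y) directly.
H(X) = 1.9238 bits, H(Y|X) = 0.6368 bits, H(X,Y) = 2.5606 bits

Marginal of X (row sums):
  P(X=0) = 0.245 + 0.055 = 0.300
  P(X=1) = 0.013 + 0.107 = 0.120
  P(X=2) = 0.269 + 0.027 = 0.296
  P(X=3) = 0.206 + 0.078 = 0.284
H(X) = -[0.300·log₂(0.300) + 0.120·log₂(0.120) + 0.296·log₂(0.296) + 0.284·log₂(0.284)]
  = 0.52109 + 0.36707 + 0.51987 + 0.51575 = 1.9238 bits

H(Y|X) = Σ_x P(x)·H(Y|X=x):
  X=0: P(X=0) = 0.300, P(Y|X=0) = (49/60, 11/60) → H(Y|X=0) = 0.68732
  X=1: P(X=1) = 0.120, P(Y|X=1) = (13/120, 107/120) → H(Y|X=1) = 0.49487
  X=2: P(X=2) = 0.296, P(Y|X=2) = (269/296, 27/296) → H(Y|X=2) = 0.44052
  X=3: P(X=3) = 0.284, P(Y|X=3) = (103/142, 39/142) → H(Y|X=3) = 0.84806
H(Y|X) = 0.300·0.68732 + 0.120·0.49487 + 0.296·0.44052 + 0.284·0.84806 = 0.6368 bits

H(X,Y) = -Σ_{x,y} P(x,y) log₂ P(x,y). Per-cell terms -P(x,y)·log₂P(x,y):
  X=0: 0.49714, 0.23014
  X=1: 0.08145, 0.34500
  X=2: 0.50957, 0.14069
  X=3: 0.46953, 0.28707
Sum of the 8 terms: H(X,Y) = 2.5606 bits

Chain rule check:
  H(X) + H(Y|X) = 1.9238 + 0.6368 = 2.5606 bits
  H(X,Y) = 2.5606 bits
✓ Chain rule verified.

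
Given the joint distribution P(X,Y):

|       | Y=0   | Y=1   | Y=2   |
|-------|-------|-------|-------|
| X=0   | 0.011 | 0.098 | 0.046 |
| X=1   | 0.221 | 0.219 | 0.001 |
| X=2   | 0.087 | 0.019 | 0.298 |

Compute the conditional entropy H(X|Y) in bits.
0.9268 bits

H(X|Y) = H(X,Y) - H(Y)

H(X,Y) = -Σ_{x,y} P(x,y) log₂ P(x,y). Per-cell terms -P(x,y)·log₂P(x,y):
  X=0: 0.0716, 0.3284, 0.2043
  X=1: 0.4813, 0.4798, 0.0100
  X=2: 0.3065, 0.1086, 0.5205
Sum of the 9 terms: H(X,Y) = 2.5110 bits

Marginal of Y (column sums):
  P(Y=0) = 0.011 + 0.221 + 0.087 = 0.319
  P(Y=1) = 0.098 + 0.219 + 0.019 = 0.336
  P(Y=2) = 0.046 + 0.001 + 0.298 = 0.345
H(Y) = -[0.319·log₂(0.319) + 0.336·log₂(0.336) + 0.345·log₂(0.345)]
  = 0.5258 + 0.5287 + 0.5297 = 1.5842 bits

H(X|Y) = H(X,Y) - H(Y) = 2.5110 - 1.5842 = 0.9268 bits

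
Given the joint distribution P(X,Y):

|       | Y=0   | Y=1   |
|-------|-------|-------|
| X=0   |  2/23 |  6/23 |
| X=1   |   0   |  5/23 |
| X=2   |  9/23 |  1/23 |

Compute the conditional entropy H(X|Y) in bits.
1.0185 bits

H(X|Y) = H(X,Y) - H(Y)

H(X,Y) = -Σ_{x,y} P(x,y) log₂ P(x,y). Per-cell terms -P(x,y)·log₂P(x,y):
  X=0: 0.3064, 0.5057
  X=1: 0.0000, 0.4786
  X=2: 0.5297, 0.1967
  (cells with P = 0 contribute 0)
Sum of the 6 terms: H(X,Y) = 2.0171 bits

Marginal of Y (column sums):
  P(Y=0) = 2/23 + 0 + 9/23 = 11/23
  P(Y=1) = 6/23 + 5/23 + 1/23 = 12/23
H(Y) = -[(11/23)·log₂(11/23) + (12/23)·log₂(12/23)]
  = 0.5089 + 0.4897 = 0.9986 bits

H(X|Y) = H(X,Y) - H(Y) = 2.0171 - 0.9986 = 1.0185 bits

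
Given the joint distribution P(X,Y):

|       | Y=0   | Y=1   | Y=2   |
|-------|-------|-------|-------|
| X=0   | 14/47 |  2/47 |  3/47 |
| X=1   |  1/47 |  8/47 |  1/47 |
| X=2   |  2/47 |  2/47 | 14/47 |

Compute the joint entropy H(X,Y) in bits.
2.5469 bits

H(X,Y) = -Σ_{x,y} P(x,y) log₂ P(x,y). Per-cell terms -P(x,y)·log₂P(x,y):
  X=0: 0.52045, 0.19381, 0.25338
  X=1: 0.11818, 0.43482, 0.11818
  X=2: 0.19381, 0.19381, 0.52045
Sum of the 9 terms: H(X,Y) = 2.5469 bits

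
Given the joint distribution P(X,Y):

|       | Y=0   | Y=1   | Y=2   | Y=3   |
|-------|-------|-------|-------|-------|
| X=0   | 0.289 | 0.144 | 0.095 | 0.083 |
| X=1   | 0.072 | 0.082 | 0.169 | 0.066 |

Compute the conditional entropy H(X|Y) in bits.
0.8702 bits

H(X|Y) = H(X,Y) - H(Y)

H(X,Y) = -Σ_{x,y} P(x,y) log₂ P(x,y). Per-cell terms -P(x,y)·log₂P(x,y):
  X=0: 0.517558, 0.402604, 0.322613, 0.298032
  X=1: 0.273302, 0.295875, 0.433469, 0.258812
Sum of the 8 terms: H(X,Y) = 2.802265 bits

Marginal of Y (column sums):
  P(Y=0) = 0.289 + 0.072 = 0.361
  P(Y=1) = 0.144 + 0.082 = 0.226
  P(Y=2) = 0.095 + 0.169 = 0.264
  P(Y=3) = 0.083 + 0.066 = 0.149
H(Y) = -[0.361·log₂(0.361) + 0.226·log₂(0.226) + 0.264·log₂(0.264) + 0.149·log₂(0.149)]
  = 0.530644 + 0.484907 + 0.507247 + 0.409246 = 1.932044 bits

H(X|Y) = H(X,Y) - H(Y) = 2.802265 - 1.932044 = 0.8702 bits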